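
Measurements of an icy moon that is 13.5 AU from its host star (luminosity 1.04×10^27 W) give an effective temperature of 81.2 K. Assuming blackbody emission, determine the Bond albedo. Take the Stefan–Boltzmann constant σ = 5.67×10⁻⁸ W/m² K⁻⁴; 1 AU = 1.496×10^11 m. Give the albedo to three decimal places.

0.514

Orbital distance: d = 13.5 AU = 2.020×10^12 m.
Spreading L over a sphere of radius d: S = 1.04×10^27/(4π·2.02×10^12²) = 20.29 W/m².
From σT⁴ = S(1−α)/4 we invert for α: 1−α = 4σT⁴/S.
σT⁴ = 2.465 W/m², so 4σT⁴ = 9.860 W/m².
1−α = 9.860/20.29 = 0.4859, so α = 0.5141.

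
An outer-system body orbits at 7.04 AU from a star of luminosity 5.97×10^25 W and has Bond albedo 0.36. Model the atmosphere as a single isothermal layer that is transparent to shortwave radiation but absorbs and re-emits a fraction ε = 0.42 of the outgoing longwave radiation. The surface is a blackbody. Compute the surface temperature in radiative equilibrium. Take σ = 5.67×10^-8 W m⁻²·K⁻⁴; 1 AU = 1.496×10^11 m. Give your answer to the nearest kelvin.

Orbital distance: d = 7.04 AU = 1.053×10^12 m.
Flux at the orbit: S = L/(4πd²) = 5.97×10^25/(4π·(1.05×10^12)²) = 4.283 W m⁻².
At the top of the atmosphere, σT_e⁴ = S(1−α)/4 = 0.6853 W m⁻², giving T_e = 58.96 K.
Surface balance with a leaky layer gives σT_s⁴ = σT_e⁴·2/(2−ε), so T_s = T_e·[2/(2−0.42)]^(1/4) = 62.54 K.

63 kelvin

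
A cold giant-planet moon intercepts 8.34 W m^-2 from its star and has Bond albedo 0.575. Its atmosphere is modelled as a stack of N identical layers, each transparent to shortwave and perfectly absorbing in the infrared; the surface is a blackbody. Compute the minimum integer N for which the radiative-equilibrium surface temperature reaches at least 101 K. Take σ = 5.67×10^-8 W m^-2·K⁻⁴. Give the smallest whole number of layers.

Top-of-atmosphere balance: σT_e⁴ = S(1−α)/4 = 0.8861 W m^-2 → T_e = 62.87 K.
Need (N+1)T_e⁴ ≥ T_s⁴, i.e. N+1 ≥ (101/62.87)⁴ = 6.658.
Rounding up, N = 6.

6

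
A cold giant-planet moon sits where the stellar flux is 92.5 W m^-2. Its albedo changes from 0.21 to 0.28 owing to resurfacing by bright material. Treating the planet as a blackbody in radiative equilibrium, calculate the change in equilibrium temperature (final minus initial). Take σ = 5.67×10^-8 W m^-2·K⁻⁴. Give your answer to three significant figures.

Initial: T₁ = [S(1−0.21)/(4σ)]^(1/4) = 134.0 K.
Final:   T₂ = [S(1−0.28)/(4σ)]^(1/4) = 130.9 K.
Change: 130.9 − 134.0 = -3.072 K.

-3.07 K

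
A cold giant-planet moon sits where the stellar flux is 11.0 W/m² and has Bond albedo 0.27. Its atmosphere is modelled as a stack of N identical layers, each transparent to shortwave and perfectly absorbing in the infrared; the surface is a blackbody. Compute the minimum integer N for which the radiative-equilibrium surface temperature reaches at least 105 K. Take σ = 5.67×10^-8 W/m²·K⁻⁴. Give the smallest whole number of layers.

3

The effective emission temperature is T_e = [S(1−α)/(4σ)]^¼ = 77.14 K.
T_s = (N+1)^(1/4)·T_e ≥ 105 K requires N+1 ≥ (T_s/T_e)⁴ = (105/77.14)⁴ = 3.433.
Rounding up, N = 3.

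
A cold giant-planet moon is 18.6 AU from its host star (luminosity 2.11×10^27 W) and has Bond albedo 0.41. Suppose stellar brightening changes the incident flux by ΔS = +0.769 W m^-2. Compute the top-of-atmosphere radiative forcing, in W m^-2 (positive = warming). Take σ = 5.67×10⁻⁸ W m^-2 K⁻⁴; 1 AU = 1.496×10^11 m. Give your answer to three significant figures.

0.113 W m^-2

Orbital distance: d = 18.6 AU = 2.783×10^12 m.
Spreading L over a sphere of radius d: S = 2.11×10^27/(4π·2.78×10^12²) = 21.69 W m^-2.
Only a fraction (1−α) is absorbed and it's spread over 4πR², so ΔF = (1−α)ΔS/4 = 0.1134 W m^-2.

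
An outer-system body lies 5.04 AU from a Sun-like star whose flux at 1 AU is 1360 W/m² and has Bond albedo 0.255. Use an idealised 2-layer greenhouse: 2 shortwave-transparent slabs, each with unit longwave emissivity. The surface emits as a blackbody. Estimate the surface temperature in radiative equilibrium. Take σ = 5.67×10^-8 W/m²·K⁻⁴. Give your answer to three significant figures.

152 kelvin

Flux at the orbit: S = 1360/(5.04)² = 53.54 W/m².
OLR = S(1−α)/4 = 9.972 W/m²; the top layer radiates at T_e = 115.2 K.
Layer-by-layer balance gives σT_s⁴ = (N+1)σT_e⁴, so T_s = 3^¼·115.2 = 151.6 K.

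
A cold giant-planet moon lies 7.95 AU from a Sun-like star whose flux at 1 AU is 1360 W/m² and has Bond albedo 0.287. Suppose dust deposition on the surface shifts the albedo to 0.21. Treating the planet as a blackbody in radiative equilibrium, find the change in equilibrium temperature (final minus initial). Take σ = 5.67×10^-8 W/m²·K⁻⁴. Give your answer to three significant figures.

2.36 kelvin

By the inverse-square law, S = 1360/7.95² = 21.52 W/m².
Before: T₁ = [21.52·0.713/(4σ)]^(1/4) = 90.69 K.
After:  T₂ = [21.52·0.79/(4σ)]^(1/4) = 93.05 K.
ΔT = T₂ − T₁ = 2.355 K.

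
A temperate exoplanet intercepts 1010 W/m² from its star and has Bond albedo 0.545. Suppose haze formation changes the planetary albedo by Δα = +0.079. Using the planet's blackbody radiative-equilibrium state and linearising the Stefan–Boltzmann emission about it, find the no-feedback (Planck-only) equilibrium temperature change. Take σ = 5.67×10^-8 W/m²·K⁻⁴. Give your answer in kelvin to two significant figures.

-9.2 kelvin

The baseline emission temperature is T_e = 212.2 K.
The change in absorbed flux is Δ[S(1−α)/4] = −SΔα/4 = -19.95 W/m².
Planck response: λ_P = 4σT_e³ = 4·5.67×10⁻⁸·(212.2)³ = 2.166 W/m²/K.
Hence the no-feedback warming is ΔF/(4σT_e³) = -9.21 K.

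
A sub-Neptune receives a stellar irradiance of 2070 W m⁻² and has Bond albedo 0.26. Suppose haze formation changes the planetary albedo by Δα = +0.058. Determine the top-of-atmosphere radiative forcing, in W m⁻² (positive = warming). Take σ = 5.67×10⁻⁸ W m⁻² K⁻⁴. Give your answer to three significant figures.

-30.0 W m⁻²

ΔF = −(S/4)Δα = −(2070/4)×(+0.058) = -30.02 W m⁻².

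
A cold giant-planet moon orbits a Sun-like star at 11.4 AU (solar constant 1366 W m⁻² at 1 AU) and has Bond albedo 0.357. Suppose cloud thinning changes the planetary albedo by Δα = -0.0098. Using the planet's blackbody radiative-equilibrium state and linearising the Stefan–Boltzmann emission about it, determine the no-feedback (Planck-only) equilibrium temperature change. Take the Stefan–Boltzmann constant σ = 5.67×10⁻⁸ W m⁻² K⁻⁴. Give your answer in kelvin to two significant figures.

By the inverse-square law, S = 1366/11.4² = 10.51 W m⁻².
Unperturbed T_e = [10.51·(1−0.357)/(4σ)]^¼ = 73.88 K.
ΔF = −(S/4)Δα = −(10.51/4)×(-0.0098) = 0.02575 W m⁻².
Linearising σT⁴ gives d(σT⁴)/dT = 4σT_e³ = 0.09147 W m⁻² per K.
ΔT₀ = ΔF/λ_P = 0.02575/0.09147 = 0.282 K.

0.28 K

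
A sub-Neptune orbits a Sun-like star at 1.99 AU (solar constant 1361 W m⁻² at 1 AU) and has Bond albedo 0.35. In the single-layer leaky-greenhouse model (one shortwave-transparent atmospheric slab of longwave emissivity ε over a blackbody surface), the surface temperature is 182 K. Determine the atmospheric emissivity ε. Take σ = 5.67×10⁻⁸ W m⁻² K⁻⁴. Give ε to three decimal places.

Flux at the orbit: S = 1361/(1.99)² = 343.7 W m⁻².
First, T_e = [343.7·(1−0.35)/(4σ)]^(1/4) = 177.2 K.
Since (2−ε)/2 = (T_e/T_s)⁴ = 0.8977, ε = 0.2046.

0.205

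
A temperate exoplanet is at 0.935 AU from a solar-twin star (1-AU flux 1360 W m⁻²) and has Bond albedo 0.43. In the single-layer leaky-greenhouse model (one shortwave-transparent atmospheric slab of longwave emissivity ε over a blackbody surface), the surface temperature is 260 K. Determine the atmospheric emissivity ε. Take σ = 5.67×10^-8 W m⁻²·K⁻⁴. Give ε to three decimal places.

Irradiance scales as 1/d², so S = 1360 W m⁻² × (1/0.935)² = 1556 W m⁻².
Effective temperature: T_e = [S(1−α)/(4σ)]^(1/4) = 250.1 K.
Since (2−ε)/2 = (T_e/T_s)⁴ = 0.8556, ε = 0.2889.

0.289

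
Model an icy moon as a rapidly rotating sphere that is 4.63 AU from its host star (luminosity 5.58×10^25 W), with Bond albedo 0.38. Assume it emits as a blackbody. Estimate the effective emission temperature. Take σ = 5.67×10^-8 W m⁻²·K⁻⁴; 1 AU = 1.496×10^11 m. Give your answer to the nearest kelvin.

71 K

d = 4.63 × 1.496×10^11 m = 6.926×10^11 m.
Spreading L over a sphere of radius d: S = 5.58×10^25/(4π·6.93×10^11²) = 9.255 W m⁻².
The planet absorbs (1−α)S over its disc πR² and re-emits over 4πR², so the mean absorbed flux is (1−0.38)·9.255/4 = 1.435 W m⁻².
In equilibrium σT⁴ equals this, so T = 70.92 K.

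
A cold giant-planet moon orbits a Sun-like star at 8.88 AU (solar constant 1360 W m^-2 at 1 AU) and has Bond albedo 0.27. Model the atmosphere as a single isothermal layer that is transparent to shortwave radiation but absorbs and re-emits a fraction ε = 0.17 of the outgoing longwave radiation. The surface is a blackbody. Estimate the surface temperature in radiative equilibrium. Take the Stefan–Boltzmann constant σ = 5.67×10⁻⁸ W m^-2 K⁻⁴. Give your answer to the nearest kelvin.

Flux at the orbit: S = 1360/(8.88)² = 17.25 W m^-2.
Effective emission temperature (TOA balance): σT_e⁴ = S(1−α)/4 = 3.148 W m^-2 → T_e = 86.32 K.
For a single slab of emissivity ε, T_s⁴ = 2T_e⁴/(2−ε); thus T_s = 86.32·(1.093)^(1/4) = 88.26 K.

88 kelvin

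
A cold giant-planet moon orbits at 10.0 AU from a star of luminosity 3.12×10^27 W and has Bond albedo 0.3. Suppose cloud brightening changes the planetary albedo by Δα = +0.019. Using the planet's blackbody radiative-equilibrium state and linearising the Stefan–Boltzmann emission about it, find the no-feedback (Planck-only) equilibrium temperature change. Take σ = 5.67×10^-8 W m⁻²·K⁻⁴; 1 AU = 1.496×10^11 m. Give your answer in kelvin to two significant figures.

-0.92 K

Orbital distance: d = 10.0 AU = 1.496×10^12 m.
Flux at the orbit: S = L/(4πd²) = 3.12×10^27/(4π·(1.50×10^12)²) = 110.9 W m⁻².
The baseline emission temperature is T_e = 136.0 K.
The change in absorbed flux is Δ[S(1−α)/4] = −SΔα/4 = -0.5270 W m⁻².
Planck response: λ_P = 4σT_e³ = 4·5.67×10⁻⁸·(136.0)³ = 0.5709 W m⁻²/K.
Hence the no-feedback warming is ΔF/(4σT_e³) = -0.923 K.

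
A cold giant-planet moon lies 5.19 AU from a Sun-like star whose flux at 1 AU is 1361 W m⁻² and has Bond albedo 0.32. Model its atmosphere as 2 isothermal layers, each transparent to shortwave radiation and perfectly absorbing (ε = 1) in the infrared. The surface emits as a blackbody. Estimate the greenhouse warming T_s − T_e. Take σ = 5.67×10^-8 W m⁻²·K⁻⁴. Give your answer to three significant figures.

35.1 K

Irradiance scales as 1/d², so S = 1361 W m⁻² × (1/5.19)² = 50.53 W m⁻².
OLR = S(1−α)/4 = 8.590 W m⁻²; the top layer radiates at T_e = 110.9 K.
Surface: T_s = (3)^¼·T_e = 146.0 K.
So the greenhouse effect raises the surface by 146.0 − 110.9 = 35.07 K.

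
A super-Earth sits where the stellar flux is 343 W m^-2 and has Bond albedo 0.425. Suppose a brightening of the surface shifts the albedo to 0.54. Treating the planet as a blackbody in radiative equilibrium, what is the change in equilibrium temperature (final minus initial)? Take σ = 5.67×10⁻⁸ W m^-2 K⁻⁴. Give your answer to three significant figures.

-9.32 K

With α = 0.425, T₁ = 171.7 K.
After:  T₂ = [343.0·0.46/(4σ)]^(1/4) = 162.4 K.
Change: 162.4 − 171.7 = -9.317 K.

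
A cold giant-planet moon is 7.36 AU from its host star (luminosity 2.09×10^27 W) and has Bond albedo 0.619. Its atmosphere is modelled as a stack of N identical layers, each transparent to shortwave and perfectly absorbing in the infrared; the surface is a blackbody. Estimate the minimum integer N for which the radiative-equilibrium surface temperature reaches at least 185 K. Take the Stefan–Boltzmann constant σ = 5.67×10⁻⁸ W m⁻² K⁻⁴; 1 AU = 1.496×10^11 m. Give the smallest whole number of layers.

5

d = 7.36 × 1.496×10^11 m = 1.101×10^12 m.
Flux at the orbit: S = L/(4πd²) = 2.09×10^27/(4π·(1.10×10^12)²) = 137.2 W m⁻².
Top-of-atmosphere balance: σT_e⁴ = S(1−α)/4 = 13.07 W m⁻² → T_e = 123.2 K.
Need (N+1)T_e⁴ ≥ T_s⁴, i.e. N+1 ≥ (185/123.2)⁴ = 5.083.
So N ≥ 4.083; the smallest integer is N = 5.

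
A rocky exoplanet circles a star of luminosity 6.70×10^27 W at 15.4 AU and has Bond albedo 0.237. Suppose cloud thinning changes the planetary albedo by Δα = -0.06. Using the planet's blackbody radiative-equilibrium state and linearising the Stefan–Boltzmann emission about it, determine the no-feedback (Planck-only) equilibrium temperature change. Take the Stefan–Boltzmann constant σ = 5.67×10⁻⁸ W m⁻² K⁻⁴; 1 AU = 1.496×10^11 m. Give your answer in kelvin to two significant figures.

2.7 K

Orbital distance: d = 15.4 AU = 2.304×10^12 m.
Spreading L over a sphere of radius d: S = 6.70×10^27/(4π·2.30×10^12²) = 100.5 W m⁻².
Unperturbed T_e = [100.5·(1−0.237)/(4σ)]^¼ = 135.6 K.
The change in absorbed flux is Δ[S(1−α)/4] = −SΔα/4 = 1.507 W m⁻².
The Planck feedback parameter is 4σT_e³ = 0.5653 W m⁻²/K.
So ΔT₀ = 1.507/0.5653 = 2.67 K.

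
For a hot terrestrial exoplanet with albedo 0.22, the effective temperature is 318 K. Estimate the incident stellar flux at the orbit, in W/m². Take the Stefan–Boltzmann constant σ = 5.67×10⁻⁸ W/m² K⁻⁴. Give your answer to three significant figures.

2970 W/m²

From S(1−α)/4 = σT⁴: S = 4σT⁴/(1−α).
The emitted flux is σT⁴ = 579.8 W/m².
So S = 4×579.8/(1−0.22) = 2973 W/m².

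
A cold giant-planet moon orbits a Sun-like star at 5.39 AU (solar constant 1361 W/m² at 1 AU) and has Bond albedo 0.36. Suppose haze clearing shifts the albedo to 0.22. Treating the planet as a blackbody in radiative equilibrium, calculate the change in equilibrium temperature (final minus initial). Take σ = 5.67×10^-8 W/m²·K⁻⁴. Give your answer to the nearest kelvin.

5 K

Irradiance scales as 1/d², so S = 1361 W/m² × (1/5.39)² = 46.85 W/m².
With α = 0.36, T₁ = 107.2 K.
Final:   T₂ = [S(1−0.22)/(4σ)]^(1/4) = 112.7 K.
Change: 112.7 − 107.2 = 5.436 K.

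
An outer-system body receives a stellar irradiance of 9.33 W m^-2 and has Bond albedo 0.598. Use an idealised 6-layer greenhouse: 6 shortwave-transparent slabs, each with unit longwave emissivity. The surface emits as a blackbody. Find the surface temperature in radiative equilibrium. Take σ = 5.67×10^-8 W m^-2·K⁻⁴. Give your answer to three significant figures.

The effective emission temperature is T_e = [S(1−α)/(4σ)]^¼ = 63.77 K.
For an N-layer opaque stack, T_s⁴ = (N+1)T_e⁴, hence T_s = (7)^(1/4)×63.77 K = 103.7 K.

104 K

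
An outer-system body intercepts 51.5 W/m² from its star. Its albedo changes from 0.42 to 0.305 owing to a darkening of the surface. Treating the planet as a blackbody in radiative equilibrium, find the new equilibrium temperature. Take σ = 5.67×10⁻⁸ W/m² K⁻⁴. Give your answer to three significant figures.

With the new albedo, S(1−α₂)/4 = 8.948 W/m², so T₂ = 112.1 K.

112 K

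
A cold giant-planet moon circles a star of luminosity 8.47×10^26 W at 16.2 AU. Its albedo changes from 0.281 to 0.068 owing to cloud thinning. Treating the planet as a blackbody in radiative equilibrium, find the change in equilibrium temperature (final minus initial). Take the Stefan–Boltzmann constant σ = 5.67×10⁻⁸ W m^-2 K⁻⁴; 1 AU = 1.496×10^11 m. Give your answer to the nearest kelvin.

5 K

d = 16.2 × 1.496×10^11 m = 2.424×10^12 m.
Flux at the orbit: S = L/(4πd²) = 8.47×10^26/(4π·(2.42×10^12)²) = 11.48 W m^-2.
Before: T₁ = [11.48·0.719/(4σ)]^(1/4) = 77.66 K.
Final:   T₂ = [S(1−0.068)/(4σ)]^(1/4) = 82.87 K.
Change: 82.87 − 77.66 = 5.205 K.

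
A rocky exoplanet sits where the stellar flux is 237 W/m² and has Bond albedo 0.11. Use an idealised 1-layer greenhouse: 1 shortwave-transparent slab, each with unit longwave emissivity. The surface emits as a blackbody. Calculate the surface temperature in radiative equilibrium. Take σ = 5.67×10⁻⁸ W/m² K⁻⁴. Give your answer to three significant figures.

Top-of-atmosphere balance: σT_e⁴ = S(1−α)/4 = 52.73 W/m² → T_e = 174.6 K.
Layer-by-layer balance gives σT_s⁴ = (N+1)σT_e⁴, so T_s = 2^¼·174.6 = 207.7 K.

208 kelvin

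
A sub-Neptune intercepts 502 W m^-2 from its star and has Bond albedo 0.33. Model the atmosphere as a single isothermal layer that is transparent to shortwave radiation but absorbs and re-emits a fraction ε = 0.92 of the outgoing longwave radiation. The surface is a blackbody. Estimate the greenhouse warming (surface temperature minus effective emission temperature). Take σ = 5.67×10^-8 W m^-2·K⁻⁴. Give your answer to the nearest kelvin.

33 kelvin

Effective emission temperature (TOA balance): σT_e⁴ = S(1−α)/4 = 84.08 W m^-2 → T_e = 196.2 K.
Surface balance with a leaky layer gives σT_s⁴ = σT_e⁴·2/(2−ε), so T_s = T_e·[2/(2−0.92)]^(1/4) = 228.9 K.
The atmosphere warms the surface by 32.68 K.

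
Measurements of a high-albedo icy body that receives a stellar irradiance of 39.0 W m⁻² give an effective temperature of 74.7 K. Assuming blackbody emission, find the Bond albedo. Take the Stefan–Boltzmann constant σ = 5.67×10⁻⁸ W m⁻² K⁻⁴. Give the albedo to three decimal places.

Energy balance: S(1−α)/4 = σT⁴, so 1−α = 4σT⁴/S.
4σT⁴ = 4·5.67×10⁻⁸·(74.7)⁴ = 7.062 W m⁻².
1−α = 7.062/39.00 = 0.1811, so α = 0.8189.

0.819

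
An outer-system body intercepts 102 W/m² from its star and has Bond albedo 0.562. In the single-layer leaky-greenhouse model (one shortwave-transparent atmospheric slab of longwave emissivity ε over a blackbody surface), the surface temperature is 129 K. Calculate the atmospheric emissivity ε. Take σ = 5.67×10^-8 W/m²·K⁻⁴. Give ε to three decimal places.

First, T_e = [102.0·(1−0.562)/(4σ)]^(1/4) = 118.5 K.
Inverting T_s⁴ = 2T_e⁴/(2−ε): (T_e/T_s)⁴ = 0.7113, so ε = 2(1 − 0.7113) = 0.5773.

0.577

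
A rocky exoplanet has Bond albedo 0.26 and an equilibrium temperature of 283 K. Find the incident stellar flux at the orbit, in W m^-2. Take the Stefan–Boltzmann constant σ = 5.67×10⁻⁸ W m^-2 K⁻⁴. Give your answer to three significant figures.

1970 W m^-2

Invert the energy balance for S: S = 4σT⁴/(1−α).
The emitted flux is σT⁴ = 363.7 W m^-2.
S = 4·363.7/0.74 = 1966 W m^-2.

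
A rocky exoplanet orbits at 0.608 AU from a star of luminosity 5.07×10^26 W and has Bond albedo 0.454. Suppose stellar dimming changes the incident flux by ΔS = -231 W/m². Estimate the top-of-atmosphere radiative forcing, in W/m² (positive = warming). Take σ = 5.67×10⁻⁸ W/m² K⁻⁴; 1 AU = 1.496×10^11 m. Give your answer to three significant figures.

Orbital distance: d = 0.608 AU = 9.096×10^10 m.
Spreading L over a sphere of radius d: S = 5.07×10^26/(4π·9.10×10^10²) = 4877 W/m².
ΔF = Δ[S(1−α)]/4 = (1−0.454)·-231/4 = -31.53 W/m².

-31.5 W/m²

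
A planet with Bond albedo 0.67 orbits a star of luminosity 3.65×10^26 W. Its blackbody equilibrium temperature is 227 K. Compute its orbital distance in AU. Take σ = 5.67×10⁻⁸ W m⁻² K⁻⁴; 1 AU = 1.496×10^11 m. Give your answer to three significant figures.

Required flux: S = 4σT⁴/(1−α) = 1825 W m⁻².
From L = 4πd²S, d = √(3.65×10^26/(4π·1825)) = 1.262×10^11 m = 0.8433 AU.

0.843 AU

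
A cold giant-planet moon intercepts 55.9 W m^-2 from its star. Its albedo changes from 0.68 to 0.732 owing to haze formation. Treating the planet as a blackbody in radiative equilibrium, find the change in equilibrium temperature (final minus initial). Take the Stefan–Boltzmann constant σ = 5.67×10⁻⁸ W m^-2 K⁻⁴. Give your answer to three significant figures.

-4.09 K

With α = 0.68, T₁ = 94.24 K.
After:  T₂ = [55.90·0.268/(4σ)]^(1/4) = 90.15 K.
Change: 90.15 − 94.24 = -4.087 K.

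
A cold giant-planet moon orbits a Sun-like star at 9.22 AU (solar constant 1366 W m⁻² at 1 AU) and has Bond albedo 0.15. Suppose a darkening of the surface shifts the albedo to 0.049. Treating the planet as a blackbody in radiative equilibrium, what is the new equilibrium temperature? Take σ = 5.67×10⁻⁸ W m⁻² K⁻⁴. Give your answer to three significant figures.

90.6 kelvin

Irradiance scales as 1/d², so S = 1366 W m⁻² × (1/9.22)² = 16.07 W m⁻².
New equilibrium: T₂ = [(1−0.049)·16.07/(4σ)]^(1/4) = 90.60 K.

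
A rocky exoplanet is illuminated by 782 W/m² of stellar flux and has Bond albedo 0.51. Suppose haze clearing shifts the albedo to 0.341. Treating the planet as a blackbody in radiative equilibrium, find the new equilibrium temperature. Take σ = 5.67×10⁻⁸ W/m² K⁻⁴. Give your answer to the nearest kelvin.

218 kelvin

New equilibrium: T₂ = [(1−0.341)·782.0/(4σ)]^(1/4) = 218.3 K.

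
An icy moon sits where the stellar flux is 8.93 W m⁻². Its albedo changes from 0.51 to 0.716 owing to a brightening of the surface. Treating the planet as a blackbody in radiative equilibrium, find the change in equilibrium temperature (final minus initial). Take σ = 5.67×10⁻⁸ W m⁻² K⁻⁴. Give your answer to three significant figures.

Initial: T₁ = [S(1−0.51)/(4σ)]^(1/4) = 66.28 K.
Final:   T₂ = [S(1−0.716)/(4σ)]^(1/4) = 57.83 K.
Change: 57.83 − 66.28 = -8.448 K.

-8.45 kelvin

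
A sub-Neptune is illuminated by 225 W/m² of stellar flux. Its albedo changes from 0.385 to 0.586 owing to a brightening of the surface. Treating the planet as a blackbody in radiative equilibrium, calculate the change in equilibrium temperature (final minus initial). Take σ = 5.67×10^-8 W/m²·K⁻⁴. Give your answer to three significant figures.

With α = 0.385, T₁ = 157.2 K.
Final:   T₂ = [S(1−0.586)/(4σ)]^(1/4) = 142.4 K.
Change: 142.4 − 157.2 = -14.81 K.

-14.8 K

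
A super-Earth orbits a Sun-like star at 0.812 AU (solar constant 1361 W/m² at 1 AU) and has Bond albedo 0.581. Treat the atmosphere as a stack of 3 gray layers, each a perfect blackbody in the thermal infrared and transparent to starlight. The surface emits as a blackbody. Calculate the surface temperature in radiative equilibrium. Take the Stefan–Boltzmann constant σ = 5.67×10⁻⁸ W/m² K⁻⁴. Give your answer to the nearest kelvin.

351 K

By the inverse-square law, S = 1361/0.812² = 2064 W/m².
Top-of-atmosphere balance: σT_e⁴ = S(1−α)/4 = 216.2 W/m² → T_e = 248.5 K.
Layer-by-layer balance gives σT_s⁴ = (N+1)σT_e⁴, so T_s = 4^¼·248.5 = 351.4 K.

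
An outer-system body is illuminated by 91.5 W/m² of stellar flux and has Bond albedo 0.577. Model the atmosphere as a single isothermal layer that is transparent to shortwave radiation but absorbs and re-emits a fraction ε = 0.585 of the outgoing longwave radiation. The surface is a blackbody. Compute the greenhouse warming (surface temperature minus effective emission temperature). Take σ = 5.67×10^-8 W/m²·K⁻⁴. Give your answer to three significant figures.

10.3 kelvin

At the top of the atmosphere, σT_e⁴ = S(1−α)/4 = 9.676 W/m², giving T_e = 114.3 K.
Surface balance with a leaky layer gives σT_s⁴ = σT_e⁴·2/(2−ε), so T_s = T_e·[2/(2−0.585)]^(1/4) = 124.6 K.
The atmosphere warms the surface by 10.33 K.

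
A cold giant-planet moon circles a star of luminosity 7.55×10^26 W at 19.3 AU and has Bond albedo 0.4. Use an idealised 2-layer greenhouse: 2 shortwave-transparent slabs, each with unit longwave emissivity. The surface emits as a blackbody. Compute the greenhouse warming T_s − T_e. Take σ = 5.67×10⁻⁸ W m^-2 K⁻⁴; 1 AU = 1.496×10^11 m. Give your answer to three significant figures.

20.9 K

Orbital distance: d = 19.3 AU = 2.887×10^12 m.
S = L/(4πd²) = 7.207 W m^-2.
OLR = S(1−α)/4 = 1.081 W m^-2; the top layer radiates at T_e = 66.08 K.
Surface: T_s = (3)^¼·T_e = 86.97 K.
Warming: T_s − T_e = 20.89 K.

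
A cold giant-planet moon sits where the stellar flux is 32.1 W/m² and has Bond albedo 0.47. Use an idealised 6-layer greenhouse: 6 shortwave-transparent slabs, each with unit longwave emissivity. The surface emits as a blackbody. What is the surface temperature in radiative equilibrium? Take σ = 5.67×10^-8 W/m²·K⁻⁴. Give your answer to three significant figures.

151 kelvin

OLR = S(1−α)/4 = 4.253 W/m²; the top layer radiates at T_e = 93.06 K.
With N = 6 opaque layers, T_s = (N+1)^(1/4)·T_e = 7^(1/4)·93.06 = 151.4 K.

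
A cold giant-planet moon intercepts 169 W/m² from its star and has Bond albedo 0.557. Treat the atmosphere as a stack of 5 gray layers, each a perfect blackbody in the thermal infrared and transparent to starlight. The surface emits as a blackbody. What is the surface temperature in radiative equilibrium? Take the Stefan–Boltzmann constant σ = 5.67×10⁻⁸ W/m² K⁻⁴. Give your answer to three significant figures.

OLR = S(1−α)/4 = 18.72 W/m²; the top layer radiates at T_e = 134.8 K.
With N = 5 opaque layers, T_s = (N+1)^(1/4)·T_e = 6^(1/4)·134.8 = 211.0 K.

211 K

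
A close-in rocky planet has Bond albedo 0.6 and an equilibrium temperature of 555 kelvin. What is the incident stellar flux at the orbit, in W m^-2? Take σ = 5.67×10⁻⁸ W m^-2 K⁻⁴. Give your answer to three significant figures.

53800 W m^-2

Invert the energy balance for S: S = 4σT⁴/(1−α).
σT⁴ = 5.67×10⁻⁸·(555)⁴ = 5380 W m^-2.
S = 4·5380/0.4 = 53800 W m^-2.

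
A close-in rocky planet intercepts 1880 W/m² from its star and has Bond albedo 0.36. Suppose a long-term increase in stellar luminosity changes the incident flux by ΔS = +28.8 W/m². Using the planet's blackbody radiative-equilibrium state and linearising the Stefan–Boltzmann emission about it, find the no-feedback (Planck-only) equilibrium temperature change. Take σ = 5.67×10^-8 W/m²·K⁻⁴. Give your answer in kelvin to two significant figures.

1.0 K

The baseline emission temperature is T_e = 269.9 K.
ΔF = Δ[S(1−α)]/4 = (1−0.36)·+28.8/4 = 4.608 W/m².
Planck response: λ_P = 4σT_e³ = 4·5.67×10⁻⁸·(269.9)³ = 4.458 W/m²/K.
So ΔT₀ = 4.608/4.458 = 1.03 K.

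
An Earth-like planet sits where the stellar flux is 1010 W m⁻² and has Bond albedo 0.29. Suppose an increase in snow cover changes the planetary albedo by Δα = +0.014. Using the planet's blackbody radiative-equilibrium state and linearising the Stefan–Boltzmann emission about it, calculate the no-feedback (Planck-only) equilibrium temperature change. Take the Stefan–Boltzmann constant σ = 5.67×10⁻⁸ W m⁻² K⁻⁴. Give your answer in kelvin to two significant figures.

-1.2 kelvin

The baseline emission temperature is T_e = 237.1 K.
The change in absorbed flux is Δ[S(1−α)/4] = −SΔα/4 = -3.535 W m⁻².
Linearising σT⁴ gives d(σT⁴)/dT = 4σT_e³ = 3.024 W m⁻² per K.
ΔT₀ = ΔF/λ_P = -3.535/3.024 = -1.17 K.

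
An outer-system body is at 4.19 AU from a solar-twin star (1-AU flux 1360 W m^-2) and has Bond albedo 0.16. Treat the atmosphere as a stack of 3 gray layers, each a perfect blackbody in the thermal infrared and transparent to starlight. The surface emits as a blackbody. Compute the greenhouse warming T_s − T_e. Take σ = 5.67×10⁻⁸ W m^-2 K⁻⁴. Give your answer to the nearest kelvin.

By the inverse-square law, S = 1360/4.19² = 77.47 W m^-2.
OLR = S(1−α)/4 = 16.27 W m^-2; the top layer radiates at T_e = 130.1 K.
T_s = (N+1)^(1/4)·T_e = 184.1 K.
Warming: T_s − T_e = 53.91 K.

54 kelvin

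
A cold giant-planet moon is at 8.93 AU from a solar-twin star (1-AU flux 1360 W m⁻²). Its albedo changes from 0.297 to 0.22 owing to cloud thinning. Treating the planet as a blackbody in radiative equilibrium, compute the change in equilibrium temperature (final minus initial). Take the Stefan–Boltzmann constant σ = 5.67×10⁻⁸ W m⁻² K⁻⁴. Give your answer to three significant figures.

Irradiance scales as 1/d², so S = 1360 W m⁻² × (1/8.93)² = 17.05 W m⁻².
Before: T₁ = [17.05·0.703/(4σ)]^(1/4) = 85.27 K.
Final:   T₂ = [S(1−0.22)/(4σ)]^(1/4) = 87.51 K.
Change: 87.51 − 85.27 = 2.245 K.

2.24 K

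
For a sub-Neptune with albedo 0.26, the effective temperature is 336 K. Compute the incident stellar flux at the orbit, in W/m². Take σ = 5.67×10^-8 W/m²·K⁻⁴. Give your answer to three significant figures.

From S(1−α)/4 = σT⁴: S = 4σT⁴/(1−α).
The emitted flux is σT⁴ = 722.7 W/m².
S = 4·722.7/0.74 = 3906 W/m².

3910 W/m²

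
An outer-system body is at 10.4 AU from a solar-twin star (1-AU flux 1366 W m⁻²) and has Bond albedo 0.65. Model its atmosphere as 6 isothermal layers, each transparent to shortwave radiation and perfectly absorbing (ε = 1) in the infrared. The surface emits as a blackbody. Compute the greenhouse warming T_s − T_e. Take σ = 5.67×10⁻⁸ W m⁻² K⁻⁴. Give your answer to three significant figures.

Flux at the orbit: S = 1366/(10.4)² = 12.63 W m⁻².
The effective emission temperature is T_e = [S(1−α)/(4σ)]^¼ = 66.44 K.
Surface: T_s = (7)^¼·T_e = 108.1 K.
So the greenhouse effect raises the surface by 108.1 − 66.44 = 41.63 K.

41.6 kelvin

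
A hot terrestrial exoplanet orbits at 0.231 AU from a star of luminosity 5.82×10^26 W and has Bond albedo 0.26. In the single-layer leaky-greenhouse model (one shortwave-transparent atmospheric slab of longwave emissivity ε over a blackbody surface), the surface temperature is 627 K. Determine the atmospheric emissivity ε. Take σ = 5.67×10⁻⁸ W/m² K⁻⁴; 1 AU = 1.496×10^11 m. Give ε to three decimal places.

d = 0.231 × 1.496×10^11 m = 3.456×10^10 m.
Flux at the orbit: S = L/(4πd²) = 5.82×10^26/(4π·(3.46×10^10)²) = 38780 W/m².
TOA balance gives T_e = 596.4 K.
Inverting T_s⁴ = 2T_e⁴/(2−ε): (T_e/T_s)⁴ = 0.8187, so ε = 2(1 − 0.8187) = 0.3625.

0.363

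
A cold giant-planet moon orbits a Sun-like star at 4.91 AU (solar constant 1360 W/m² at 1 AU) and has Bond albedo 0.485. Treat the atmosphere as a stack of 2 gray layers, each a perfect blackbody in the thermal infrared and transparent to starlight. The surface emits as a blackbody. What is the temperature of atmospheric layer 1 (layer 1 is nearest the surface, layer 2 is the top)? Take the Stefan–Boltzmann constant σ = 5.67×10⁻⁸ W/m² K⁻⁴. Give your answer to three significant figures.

Irradiance scales as 1/d², so S = 1360 W/m² × (1/4.91)² = 56.41 W/m².
Top-of-atmosphere balance: σT_e⁴ = S(1−α)/4 = 7.263 W/m² → T_e = 106.4 K.
In the N-layer model, layer k (counted from the surface) has T_k = (N+1−k)^(1/4)·T_e.
With k = 1: T_1 = (2+1−1)^¼·106.4 K = 126.5 K.

127 K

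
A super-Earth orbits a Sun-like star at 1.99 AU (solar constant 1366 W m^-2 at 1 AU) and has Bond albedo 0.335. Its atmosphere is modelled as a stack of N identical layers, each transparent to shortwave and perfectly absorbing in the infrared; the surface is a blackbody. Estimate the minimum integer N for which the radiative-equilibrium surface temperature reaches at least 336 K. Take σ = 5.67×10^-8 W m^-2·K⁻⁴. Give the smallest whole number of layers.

12

Irradiance scales as 1/d², so S = 1366 W m^-2 × (1/1.99)² = 344.9 W m^-2.
Top-of-atmosphere balance: σT_e⁴ = S(1−α)/4 = 57.35 W m^-2 → T_e = 178.3 K.
Need (N+1)T_e⁴ ≥ T_s⁴, i.e. N+1 ≥ (336/178.3)⁴ = 12.602.
Rounding up, N = 12.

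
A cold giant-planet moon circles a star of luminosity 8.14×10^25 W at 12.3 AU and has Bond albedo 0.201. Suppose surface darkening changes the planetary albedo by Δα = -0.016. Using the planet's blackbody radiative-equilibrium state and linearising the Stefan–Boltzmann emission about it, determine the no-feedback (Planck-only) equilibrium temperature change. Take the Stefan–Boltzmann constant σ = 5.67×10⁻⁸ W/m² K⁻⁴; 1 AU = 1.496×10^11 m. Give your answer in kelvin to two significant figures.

0.26 K

Orbital distance: d = 12.3 AU = 1.840×10^12 m.
S = L/(4πd²) = 1.913 W/m².
Reference equilibrium: T_e = [S(1−α)/(4σ)]^(1/4) = 50.95 K.
The change in absorbed flux is Δ[S(1−α)/4] = −SΔα/4 = 0.007652 W/m².
Planck response: λ_P = 4σT_e³ = 4·5.67×10⁻⁸·(50.95)³ = 0.03000 W/m²/K.
So ΔT₀ = 0.007652/0.03000 = 0.255 K.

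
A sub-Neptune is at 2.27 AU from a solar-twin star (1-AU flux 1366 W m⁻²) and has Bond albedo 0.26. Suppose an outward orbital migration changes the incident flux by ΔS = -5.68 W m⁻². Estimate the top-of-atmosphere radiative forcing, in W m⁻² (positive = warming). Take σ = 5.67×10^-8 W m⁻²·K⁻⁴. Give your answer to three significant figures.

Irradiance scales as 1/d², so S = 1366 W m⁻² × (1/2.27)² = 265.1 W m⁻².
Only a fraction (1−α) is absorbed and it's spread over 4πR², so ΔF = (1−α)ΔS/4 = -1.051 W m⁻².

-1.05 W m⁻²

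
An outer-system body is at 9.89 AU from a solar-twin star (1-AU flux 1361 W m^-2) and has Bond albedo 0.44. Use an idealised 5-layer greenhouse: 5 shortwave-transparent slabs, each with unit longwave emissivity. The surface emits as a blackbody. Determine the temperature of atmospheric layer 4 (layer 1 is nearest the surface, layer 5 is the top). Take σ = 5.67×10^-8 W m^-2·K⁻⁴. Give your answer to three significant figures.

91.0 K

Irradiance scales as 1/d², so S = 1361 W m^-2 × (1/9.89)² = 13.91 W m^-2.
Top-of-atmosphere balance: σT_e⁴ = S(1−α)/4 = 1.948 W m^-2 → T_e = 76.56 K.
In the N-layer model, layer k (counted from the surface) has T_k = (N+1−k)^(1/4)·T_e.
T_4 = (2)^(1/4)·76.56 = 91.05 K.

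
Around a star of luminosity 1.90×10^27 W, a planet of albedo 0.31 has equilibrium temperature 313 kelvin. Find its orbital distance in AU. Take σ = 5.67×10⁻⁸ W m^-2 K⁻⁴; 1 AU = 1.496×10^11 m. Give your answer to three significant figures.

Required flux: S = 4σT⁴/(1−α) = 3155 W m^-2.
From L = 4πd²S, d = √(1.90×10^27/(4π·3155)) = 2.189×10^11 m = 1.463 AU.

1.46 AU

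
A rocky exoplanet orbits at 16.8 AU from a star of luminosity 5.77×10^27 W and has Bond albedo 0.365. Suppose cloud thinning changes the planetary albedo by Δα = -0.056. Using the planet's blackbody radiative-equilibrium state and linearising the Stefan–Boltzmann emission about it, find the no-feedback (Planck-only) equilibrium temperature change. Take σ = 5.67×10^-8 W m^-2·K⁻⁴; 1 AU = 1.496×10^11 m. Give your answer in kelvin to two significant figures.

2.6 K

Orbital distance: d = 16.8 AU = 2.513×10^12 m.
Spreading L over a sphere of radius d: S = 5.77×10^27/(4π·2.51×10^12²) = 72.69 W m^-2.
The baseline emission temperature is T_e = 119.4 K.
ΔF = −(S/4)Δα = −(72.69/4)×(-0.056) = 1.018 W m^-2.
Planck response: λ_P = 4σT_e³ = 4·5.67×10⁻⁸·(119.4)³ = 0.3865 W m^-2/K.
Hence the no-feedback warming is ΔF/(4σT_e³) = 2.63 K.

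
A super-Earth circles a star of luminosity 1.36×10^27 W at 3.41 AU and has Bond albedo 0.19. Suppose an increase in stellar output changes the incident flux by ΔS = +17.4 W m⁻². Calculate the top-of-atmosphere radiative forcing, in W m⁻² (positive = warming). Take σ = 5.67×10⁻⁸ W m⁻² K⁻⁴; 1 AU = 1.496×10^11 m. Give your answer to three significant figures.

3.52 W m⁻²

Orbital distance: d = 3.41 AU = 5.101×10^11 m.
Spreading L over a sphere of radius d: S = 1.36×10^27/(4π·5.10×10^11²) = 415.9 W m⁻².
ΔF = Δ[S(1−α)]/4 = (1−0.19)·+17.4/4 = 3.523 W m⁻².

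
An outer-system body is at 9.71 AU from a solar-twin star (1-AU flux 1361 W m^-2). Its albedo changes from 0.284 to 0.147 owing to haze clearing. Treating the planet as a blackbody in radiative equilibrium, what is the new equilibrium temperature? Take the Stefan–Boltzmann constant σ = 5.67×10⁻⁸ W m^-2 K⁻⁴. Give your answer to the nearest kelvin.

Flux at the orbit: S = 1361/(9.71)² = 14.44 W m^-2.
New equilibrium: T₂ = [(1−0.147)·14.44/(4σ)]^(1/4) = 85.84 K.

86 K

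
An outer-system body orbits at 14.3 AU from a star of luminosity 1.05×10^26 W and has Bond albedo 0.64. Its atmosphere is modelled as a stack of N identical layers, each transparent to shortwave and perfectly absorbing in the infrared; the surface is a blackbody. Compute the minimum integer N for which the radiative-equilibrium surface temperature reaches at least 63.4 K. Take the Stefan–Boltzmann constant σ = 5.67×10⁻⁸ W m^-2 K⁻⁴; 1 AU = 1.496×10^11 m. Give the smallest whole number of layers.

Orbital distance: d = 14.3 AU = 2.139×10^12 m.
S = L/(4πd²) = 1.826 W m^-2.
The effective emission temperature is T_e = [S(1−α)/(4σ)]^¼ = 41.26 K.
Since T_s⁴ = (N+1)T_e⁴, we need N ≥ (T_s/T_e)⁴ − 1 = 4.575.
Rounding up, N = 5.

5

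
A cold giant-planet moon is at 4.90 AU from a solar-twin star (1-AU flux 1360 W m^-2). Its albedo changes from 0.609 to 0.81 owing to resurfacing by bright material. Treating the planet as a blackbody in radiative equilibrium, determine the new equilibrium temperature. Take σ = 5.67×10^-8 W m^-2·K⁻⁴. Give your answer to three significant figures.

83.0 K

By the inverse-square law, S = 1360/4.90² = 56.64 W m^-2.
New equilibrium: T₂ = [(1−0.81)·56.64/(4σ)]^(1/4) = 83.00 K.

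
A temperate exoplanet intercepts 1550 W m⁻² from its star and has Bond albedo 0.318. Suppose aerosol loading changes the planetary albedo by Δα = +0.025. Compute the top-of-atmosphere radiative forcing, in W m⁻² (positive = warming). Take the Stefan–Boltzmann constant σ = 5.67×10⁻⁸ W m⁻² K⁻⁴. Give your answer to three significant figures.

TOA radiative forcing: ΔF = −S·Δα/4 = −1550·(+0.025)/4 = -9.688 W m⁻².

-9.69 W m⁻²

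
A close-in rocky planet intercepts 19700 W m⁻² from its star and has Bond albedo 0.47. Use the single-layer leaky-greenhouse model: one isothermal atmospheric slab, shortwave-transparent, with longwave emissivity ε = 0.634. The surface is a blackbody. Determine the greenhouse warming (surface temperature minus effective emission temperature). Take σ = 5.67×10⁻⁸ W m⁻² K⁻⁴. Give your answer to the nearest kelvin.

Effective emission temperature (TOA balance): σT_e⁴ = S(1−α)/4 = 2610 W m⁻² → T_e = 463.2 K.
For a single slab of emissivity ε, T_s⁴ = 2T_e⁴/(2−ε); thus T_s = 463.2·(1.464)^(1/4) = 509.5 K.
T_s − T_e = 509.5 − 463.2 = 46.32 K.

46 kelvin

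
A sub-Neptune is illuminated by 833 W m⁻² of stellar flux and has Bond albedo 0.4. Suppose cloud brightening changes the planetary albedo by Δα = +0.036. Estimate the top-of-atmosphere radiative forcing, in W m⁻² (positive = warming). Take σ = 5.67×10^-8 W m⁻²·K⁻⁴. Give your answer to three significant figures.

-7.50 W m⁻²

ΔF = −(S/4)Δα = −(833.0/4)×(+0.036) = -7.497 W m⁻².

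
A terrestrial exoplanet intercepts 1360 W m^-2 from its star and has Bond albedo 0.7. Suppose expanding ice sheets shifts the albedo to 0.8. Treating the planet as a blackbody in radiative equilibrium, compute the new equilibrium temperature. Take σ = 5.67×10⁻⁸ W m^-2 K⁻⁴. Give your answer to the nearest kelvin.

New equilibrium: T₂ = [(1−0.8)·1360/(4σ)]^(1/4) = 186.1 K.

186 K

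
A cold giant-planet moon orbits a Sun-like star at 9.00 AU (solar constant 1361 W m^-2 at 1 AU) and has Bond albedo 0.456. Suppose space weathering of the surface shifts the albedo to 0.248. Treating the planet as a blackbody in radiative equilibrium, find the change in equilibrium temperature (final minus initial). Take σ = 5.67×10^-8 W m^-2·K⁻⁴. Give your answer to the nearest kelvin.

By the inverse-square law, S = 1361/9.00² = 16.80 W m^-2.
Initial: T₁ = [S(1−0.456)/(4σ)]^(1/4) = 79.68 K.
Final:   T₂ = [S(1−0.248)/(4σ)]^(1/4) = 86.39 K.
ΔT = T₂ − T₁ = 6.718 K.

7 kelvin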